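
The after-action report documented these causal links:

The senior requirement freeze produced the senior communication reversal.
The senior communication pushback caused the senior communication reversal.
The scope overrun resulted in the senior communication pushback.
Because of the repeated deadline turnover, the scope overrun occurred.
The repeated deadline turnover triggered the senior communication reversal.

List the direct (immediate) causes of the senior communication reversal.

Upstream contributors include the scope overrun, but only the repeated deadline turnover, the senior communication pushback, the senior requirement freeze feed directly into the senior communication reversal.

the repeated deadline turnover, the senior communication pushback, the senior requirement freeze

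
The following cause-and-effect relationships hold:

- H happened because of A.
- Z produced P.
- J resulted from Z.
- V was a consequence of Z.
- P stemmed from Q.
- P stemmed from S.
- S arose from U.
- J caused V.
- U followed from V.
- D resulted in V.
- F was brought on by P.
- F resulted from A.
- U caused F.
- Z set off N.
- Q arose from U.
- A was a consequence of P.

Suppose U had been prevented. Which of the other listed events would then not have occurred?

Downstream of U: Q, S, P, A, F, H.
Of those, still caused via another path: P, A, F, H.
The remainder have no surviving cause.

Q, S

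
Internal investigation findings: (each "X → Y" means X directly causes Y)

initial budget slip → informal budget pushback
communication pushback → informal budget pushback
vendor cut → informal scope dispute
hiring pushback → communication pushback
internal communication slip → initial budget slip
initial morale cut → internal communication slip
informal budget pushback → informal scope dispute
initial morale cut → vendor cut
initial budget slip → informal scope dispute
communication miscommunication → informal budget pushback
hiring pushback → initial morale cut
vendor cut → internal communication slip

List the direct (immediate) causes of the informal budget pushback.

Upstream contributors include the hiring pushback, the initial morale cut, the vendor cut, the internal communication slip, but only the communication miscommunication, the communication pushback, the initial budget slip feed directly into the informal budget pushback.

the communication miscommunication, the communication pushback, the initial budget slip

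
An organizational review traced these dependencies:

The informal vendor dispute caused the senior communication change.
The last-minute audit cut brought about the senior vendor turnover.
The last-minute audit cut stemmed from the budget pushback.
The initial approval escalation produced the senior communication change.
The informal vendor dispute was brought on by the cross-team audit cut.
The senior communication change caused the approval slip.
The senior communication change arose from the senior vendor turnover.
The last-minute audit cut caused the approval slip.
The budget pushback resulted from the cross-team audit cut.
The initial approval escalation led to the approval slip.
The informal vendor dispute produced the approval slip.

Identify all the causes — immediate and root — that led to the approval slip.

Immediate causes of the approval slip: the informal vendor dispute, the initial approval escalation, the last-minute audit cut, the senior communication change.
Further upstream: the cross-team audit cut, the budget pushback, the senior vendor turnover.

the budget pushback, the cross-team audit cut, the informal vendor dispute, the initial approval escalation, the last-minute audit cut, the senior communication change, the senior vendor turnover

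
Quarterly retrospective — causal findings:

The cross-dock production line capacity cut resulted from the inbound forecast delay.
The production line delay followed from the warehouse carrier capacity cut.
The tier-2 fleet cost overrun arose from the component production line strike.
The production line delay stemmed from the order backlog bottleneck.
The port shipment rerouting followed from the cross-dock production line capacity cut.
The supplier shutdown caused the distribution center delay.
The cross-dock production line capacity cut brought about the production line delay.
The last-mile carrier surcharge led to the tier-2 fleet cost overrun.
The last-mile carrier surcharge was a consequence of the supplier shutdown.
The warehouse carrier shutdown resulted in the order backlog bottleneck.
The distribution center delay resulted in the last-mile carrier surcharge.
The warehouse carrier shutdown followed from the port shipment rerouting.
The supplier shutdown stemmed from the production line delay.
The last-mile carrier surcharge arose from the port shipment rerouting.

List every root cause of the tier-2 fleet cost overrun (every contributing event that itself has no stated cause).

Tracing upstream from the tier-2 fleet cost overrun: the tier-2 fleet cost overrun ← the last-mile carrier surcharge ← the port shipment rerouting ← the cross-dock production line capacity cut ← the inbound forecast delay.
A separate upstream branch: the tier-2 fleet cost overrun ← the component production line strike.
A separate upstream branch: the tier-2 fleet cost overrun ← the last-mile carrier surcharge ← the supplier shutdown ← the production line delay ← the warehouse carrier capacity cut.
Each of those chain origins has no stated cause.

the component production line strike, the inbound forecast delay, the warehouse carrier capacity cut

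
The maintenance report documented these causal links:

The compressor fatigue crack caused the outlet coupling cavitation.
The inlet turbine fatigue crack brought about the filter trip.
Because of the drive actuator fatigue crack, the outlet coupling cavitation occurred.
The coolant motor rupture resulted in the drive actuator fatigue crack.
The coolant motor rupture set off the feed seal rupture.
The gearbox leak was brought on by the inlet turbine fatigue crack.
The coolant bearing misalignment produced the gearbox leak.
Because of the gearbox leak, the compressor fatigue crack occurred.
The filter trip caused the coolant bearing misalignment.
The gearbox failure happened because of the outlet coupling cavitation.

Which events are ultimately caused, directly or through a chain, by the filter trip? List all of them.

Direct effects: the coolant bearing misalignment.
2 steps out: the gearbox leak.
3 steps out: the compressor fatigue crack.
4 steps out: the outlet coupling cavitation.
5 steps out: the gearbox failure.
Not reachable from it: the inlet turbine fatigue crack, the coolant motor rupture, the drive actuator fatigue crack, the feed seal rupture.

the compressor fatigue crack, the coolant bearing misalignment, the gearbox failure, the gearbox leak, the outlet coupling cavitation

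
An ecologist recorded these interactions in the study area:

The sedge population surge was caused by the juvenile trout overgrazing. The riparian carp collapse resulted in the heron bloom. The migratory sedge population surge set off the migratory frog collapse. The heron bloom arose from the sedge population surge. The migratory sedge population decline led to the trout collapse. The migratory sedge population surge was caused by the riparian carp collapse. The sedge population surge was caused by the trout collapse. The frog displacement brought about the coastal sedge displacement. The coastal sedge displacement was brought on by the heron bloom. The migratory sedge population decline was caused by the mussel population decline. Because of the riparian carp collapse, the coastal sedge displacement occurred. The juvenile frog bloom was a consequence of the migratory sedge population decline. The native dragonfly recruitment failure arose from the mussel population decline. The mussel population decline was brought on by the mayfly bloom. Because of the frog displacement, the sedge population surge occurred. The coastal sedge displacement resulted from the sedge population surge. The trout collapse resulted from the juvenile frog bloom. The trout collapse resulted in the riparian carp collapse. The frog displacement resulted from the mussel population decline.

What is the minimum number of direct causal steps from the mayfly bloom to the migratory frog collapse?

6

Shortest chain: the mayfly bloom → the mussel population decline → the migratory sedge population decline → the trout collapse → the riparian carp collapse → the migratory sedge population surge → the migratory frog collapse.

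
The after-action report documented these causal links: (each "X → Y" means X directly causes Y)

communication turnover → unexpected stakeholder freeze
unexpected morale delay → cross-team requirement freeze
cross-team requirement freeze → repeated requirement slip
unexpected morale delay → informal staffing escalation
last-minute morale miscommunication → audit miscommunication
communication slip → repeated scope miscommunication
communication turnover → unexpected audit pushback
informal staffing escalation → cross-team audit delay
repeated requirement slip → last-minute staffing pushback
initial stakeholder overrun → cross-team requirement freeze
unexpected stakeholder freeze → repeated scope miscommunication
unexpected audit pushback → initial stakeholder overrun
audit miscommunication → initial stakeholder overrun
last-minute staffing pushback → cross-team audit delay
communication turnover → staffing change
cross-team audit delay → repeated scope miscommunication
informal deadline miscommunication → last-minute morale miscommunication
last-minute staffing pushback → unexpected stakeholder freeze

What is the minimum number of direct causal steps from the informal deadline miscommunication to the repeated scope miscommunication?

8

Shortest chain: the informal deadline miscommunication → the last-minute morale miscommunication → the audit miscommunication → the initial stakeholder overrun → the cross-team requirement freeze → the repeated requirement slip → the last-minute staffing pushback → the unexpected stakeholder freeze → the repeated scope miscommunication.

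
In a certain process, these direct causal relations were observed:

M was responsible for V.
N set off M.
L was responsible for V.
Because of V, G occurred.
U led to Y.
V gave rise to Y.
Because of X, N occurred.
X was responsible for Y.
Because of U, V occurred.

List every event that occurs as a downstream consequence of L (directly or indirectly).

Direct effects: V.
2 steps out: G, Y.
Not reachable from it: U, X, N, M.

G, V, Y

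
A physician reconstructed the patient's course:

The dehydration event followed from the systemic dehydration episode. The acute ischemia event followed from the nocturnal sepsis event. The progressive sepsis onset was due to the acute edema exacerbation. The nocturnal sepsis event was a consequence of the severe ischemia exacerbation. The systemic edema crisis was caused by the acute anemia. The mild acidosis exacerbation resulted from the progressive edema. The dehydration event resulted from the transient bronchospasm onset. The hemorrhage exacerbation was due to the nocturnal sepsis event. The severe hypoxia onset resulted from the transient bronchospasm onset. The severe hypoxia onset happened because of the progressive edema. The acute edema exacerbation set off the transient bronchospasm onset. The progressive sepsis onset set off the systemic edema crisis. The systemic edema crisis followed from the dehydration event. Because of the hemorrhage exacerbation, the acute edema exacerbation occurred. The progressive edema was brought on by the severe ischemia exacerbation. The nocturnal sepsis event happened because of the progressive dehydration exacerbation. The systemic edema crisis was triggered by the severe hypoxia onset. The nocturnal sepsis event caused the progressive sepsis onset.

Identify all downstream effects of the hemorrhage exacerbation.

the acute edema exacerbation, the dehydration event, the progressive sepsis onset, the severe hypoxia onset, the systemic edema crisis, the transient bronchospasm onset

Direct effects: the acute edema exacerbation.
2 steps out: the transient bronchospasm onset, the progressive sepsis onset.
3 steps out: the dehydration event, the severe hypoxia onset, the systemic edema crisis.
Not reachable from it: the progressive dehydration exacerbation, the severe ischemia exacerbation, the nocturnal sepsis event, the acute ischemia event, the progressive edema, the mild acidosis exacerbation, the acute anemia, the systemic dehydration episode.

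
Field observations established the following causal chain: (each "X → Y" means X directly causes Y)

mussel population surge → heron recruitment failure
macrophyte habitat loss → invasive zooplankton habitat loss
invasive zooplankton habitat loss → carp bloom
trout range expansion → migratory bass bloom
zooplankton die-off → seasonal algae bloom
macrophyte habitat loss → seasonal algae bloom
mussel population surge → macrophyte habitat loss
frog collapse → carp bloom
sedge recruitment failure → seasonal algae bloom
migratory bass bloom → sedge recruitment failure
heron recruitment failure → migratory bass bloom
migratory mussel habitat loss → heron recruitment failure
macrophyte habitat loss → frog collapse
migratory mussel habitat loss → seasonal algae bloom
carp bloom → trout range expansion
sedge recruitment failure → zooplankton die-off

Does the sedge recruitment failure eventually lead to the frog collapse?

No

The sedge recruitment failure leads to the zooplankton die-off, the seasonal algae bloom; the frog collapse is not among them.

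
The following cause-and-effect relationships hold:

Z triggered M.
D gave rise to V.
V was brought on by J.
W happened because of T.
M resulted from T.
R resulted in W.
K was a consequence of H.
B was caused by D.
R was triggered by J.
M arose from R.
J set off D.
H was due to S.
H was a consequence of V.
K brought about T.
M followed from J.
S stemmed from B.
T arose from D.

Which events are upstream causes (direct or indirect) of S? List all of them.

B, D, J

Immediate cause of S: B.
Further upstream: J, D.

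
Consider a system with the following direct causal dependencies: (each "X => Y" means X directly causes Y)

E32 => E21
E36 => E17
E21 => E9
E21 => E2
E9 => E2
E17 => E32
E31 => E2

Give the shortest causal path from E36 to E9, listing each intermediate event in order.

E36 → E17
E17 → E32
E32 → E21
E21 → E9
Length: 4 steps.

E36 → E17 → E32 → E21 → E9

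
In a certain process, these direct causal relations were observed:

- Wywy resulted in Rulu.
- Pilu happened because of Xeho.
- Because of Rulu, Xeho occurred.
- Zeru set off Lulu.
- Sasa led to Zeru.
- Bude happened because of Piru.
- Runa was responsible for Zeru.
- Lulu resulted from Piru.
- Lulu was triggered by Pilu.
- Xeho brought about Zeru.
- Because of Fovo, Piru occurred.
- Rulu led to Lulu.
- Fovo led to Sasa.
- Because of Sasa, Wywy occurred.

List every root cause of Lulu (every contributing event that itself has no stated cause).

Fovo, Runa

Tracing upstream from Lulu: Lulu ← Piru ← Fovo.
A separate upstream branch: Lulu ← Zeru ← Runa.
Each of those chain origins has no stated cause.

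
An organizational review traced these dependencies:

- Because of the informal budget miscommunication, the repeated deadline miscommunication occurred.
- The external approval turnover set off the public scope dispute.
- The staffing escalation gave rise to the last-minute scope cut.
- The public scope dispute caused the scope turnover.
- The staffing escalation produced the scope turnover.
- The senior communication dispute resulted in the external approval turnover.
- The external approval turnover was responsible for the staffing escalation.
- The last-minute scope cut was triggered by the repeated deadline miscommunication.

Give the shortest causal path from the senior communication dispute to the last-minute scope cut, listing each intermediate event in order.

the senior communication dispute → the external approval turnover
the external approval turnover → the staffing escalation
the staffing escalation → the last-minute scope cut
Length: 3 steps.

the senior communication dispute → the external approval turnover → the staffing escalation → the last-minute scope cut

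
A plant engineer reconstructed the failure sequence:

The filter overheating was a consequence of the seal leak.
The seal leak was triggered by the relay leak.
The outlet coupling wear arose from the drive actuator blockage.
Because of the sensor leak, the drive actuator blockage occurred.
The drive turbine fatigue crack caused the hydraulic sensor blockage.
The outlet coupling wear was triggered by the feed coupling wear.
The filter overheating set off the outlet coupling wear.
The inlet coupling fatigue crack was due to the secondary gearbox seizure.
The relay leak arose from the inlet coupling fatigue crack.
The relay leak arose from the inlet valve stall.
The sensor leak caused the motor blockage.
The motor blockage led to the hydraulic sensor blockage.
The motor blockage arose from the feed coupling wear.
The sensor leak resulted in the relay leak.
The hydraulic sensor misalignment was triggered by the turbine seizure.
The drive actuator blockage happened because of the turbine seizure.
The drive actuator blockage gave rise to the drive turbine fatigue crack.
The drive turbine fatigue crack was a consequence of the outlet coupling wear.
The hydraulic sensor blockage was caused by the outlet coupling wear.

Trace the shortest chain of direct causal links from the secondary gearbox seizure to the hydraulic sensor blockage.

the secondary gearbox seizure → the inlet coupling fatigue crack
the inlet coupling fatigue crack → the relay leak
the relay leak → the seal leak
the seal leak → the filter overheating
the filter overheating → the outlet coupling wear
the outlet coupling wear → the hydraulic sensor blockage
Length: 6 steps.

the secondary gearbox seizure → the inlet coupling fatigue crack → the relay leak → the seal leak → the filter overheating → the outlet coupling wear → the hydraulic sensor blockage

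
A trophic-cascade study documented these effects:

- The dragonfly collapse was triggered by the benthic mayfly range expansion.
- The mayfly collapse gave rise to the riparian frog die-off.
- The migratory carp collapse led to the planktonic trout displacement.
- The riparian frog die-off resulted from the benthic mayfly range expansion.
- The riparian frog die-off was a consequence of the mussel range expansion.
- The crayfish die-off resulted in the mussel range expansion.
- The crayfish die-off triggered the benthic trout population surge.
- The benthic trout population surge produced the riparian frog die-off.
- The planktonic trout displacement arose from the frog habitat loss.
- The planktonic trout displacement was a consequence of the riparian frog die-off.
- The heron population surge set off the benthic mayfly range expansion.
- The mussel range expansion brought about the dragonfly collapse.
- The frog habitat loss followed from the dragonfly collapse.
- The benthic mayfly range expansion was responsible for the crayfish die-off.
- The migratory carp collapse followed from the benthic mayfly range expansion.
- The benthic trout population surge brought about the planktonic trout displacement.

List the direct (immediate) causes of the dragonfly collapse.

the benthic mayfly range expansion, the mussel range expansion

Upstream contributors include the heron population surge, the crayfish die-off, but only the benthic mayfly range expansion, the mussel range expansion feed directly into the dragonfly collapse.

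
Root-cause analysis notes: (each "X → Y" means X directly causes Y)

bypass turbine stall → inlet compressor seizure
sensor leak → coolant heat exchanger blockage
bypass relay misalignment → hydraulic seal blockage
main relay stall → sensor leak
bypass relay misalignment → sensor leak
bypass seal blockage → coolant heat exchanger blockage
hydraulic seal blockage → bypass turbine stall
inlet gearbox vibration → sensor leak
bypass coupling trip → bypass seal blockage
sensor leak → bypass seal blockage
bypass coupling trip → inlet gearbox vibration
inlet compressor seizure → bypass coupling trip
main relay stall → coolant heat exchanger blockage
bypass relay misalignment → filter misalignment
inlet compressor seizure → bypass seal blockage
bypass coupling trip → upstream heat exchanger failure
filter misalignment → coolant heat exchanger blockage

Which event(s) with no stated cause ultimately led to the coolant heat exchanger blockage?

the bypass relay misalignment, the main relay stall

Tracing upstream from the coolant heat exchanger blockage: the coolant heat exchanger blockage ← the filter misalignment ← the bypass relay misalignment.
A separate upstream branch: the coolant heat exchanger blockage ← the main relay stall.
Each of those chain origins has no stated cause.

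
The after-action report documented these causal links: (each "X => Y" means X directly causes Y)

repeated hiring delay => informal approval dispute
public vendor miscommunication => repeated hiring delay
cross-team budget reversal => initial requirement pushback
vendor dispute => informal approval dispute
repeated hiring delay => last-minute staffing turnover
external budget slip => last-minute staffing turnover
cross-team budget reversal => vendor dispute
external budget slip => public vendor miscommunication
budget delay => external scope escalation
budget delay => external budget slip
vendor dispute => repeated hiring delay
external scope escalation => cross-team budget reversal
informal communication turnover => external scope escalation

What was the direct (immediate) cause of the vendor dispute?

the cross-team budget reversal

Upstream contributors include the informal communication turnover, the budget delay, the external scope escalation, but only the cross-team budget reversal feeds directly into the vendor dispute.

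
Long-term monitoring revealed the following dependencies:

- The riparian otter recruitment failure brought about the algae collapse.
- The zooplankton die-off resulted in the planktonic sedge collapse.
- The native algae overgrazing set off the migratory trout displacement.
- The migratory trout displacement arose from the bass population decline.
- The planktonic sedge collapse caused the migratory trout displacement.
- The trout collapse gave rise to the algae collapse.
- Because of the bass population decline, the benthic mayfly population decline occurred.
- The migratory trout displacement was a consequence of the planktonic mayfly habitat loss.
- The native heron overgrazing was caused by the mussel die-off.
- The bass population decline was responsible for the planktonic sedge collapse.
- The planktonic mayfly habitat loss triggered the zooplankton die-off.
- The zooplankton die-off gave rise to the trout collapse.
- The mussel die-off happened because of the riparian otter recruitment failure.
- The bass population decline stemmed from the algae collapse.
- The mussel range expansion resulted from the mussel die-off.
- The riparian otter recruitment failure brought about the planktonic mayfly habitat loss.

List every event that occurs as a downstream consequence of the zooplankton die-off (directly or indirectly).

Direct effects: the trout collapse, the planktonic sedge collapse.
2 steps out: the algae collapse, the migratory trout displacement.
3 steps out: the bass population decline.
4 steps out: the benthic mayfly population decline.
Not reachable from it: the riparian otter recruitment failure, the planktonic mayfly habitat loss, the mussel die-off, the native heron overgrazing, the mussel range expansion, the native algae overgrazing.

the algae collapse, the bass population decline, the benthic mayfly population decline, the migratory trout displacement, the planktonic sedge collapse, the trout collapse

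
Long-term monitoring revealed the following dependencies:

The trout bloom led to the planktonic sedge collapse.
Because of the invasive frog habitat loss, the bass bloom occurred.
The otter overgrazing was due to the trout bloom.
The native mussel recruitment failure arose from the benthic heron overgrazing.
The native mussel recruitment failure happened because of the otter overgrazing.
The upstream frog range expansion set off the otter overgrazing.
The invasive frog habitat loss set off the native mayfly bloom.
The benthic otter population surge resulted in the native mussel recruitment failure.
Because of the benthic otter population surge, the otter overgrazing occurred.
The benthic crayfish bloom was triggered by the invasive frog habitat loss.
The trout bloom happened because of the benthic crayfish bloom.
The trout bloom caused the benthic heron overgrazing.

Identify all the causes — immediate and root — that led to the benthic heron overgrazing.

the benthic crayfish bloom, the invasive frog habitat loss, the trout bloom

Immediate cause of the benthic heron overgrazing: the trout bloom.
Further upstream: the invasive frog habitat loss, the benthic crayfish bloom.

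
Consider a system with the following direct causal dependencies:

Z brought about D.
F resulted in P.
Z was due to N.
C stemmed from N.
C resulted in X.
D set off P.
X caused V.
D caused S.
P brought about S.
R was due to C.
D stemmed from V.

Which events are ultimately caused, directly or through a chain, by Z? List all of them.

Direct effects: D.
2 steps out: P, S.
Not reachable from it: N, F, C, X, R, V.

D, P, S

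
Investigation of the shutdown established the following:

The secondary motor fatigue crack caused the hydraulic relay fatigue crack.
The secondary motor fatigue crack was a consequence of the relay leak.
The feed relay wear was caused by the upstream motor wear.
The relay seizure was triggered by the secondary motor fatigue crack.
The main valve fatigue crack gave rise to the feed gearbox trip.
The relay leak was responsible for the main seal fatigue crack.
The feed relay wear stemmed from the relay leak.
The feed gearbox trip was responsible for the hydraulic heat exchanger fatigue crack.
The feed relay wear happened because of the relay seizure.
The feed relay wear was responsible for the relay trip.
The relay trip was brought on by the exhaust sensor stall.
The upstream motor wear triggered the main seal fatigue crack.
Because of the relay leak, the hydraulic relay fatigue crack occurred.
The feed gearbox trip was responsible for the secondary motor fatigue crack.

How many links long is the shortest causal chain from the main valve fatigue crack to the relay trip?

Shortest chain: the main valve fatigue crack → the feed gearbox trip → the secondary motor fatigue crack → the relay seizure → the feed relay wear → the relay trip.

5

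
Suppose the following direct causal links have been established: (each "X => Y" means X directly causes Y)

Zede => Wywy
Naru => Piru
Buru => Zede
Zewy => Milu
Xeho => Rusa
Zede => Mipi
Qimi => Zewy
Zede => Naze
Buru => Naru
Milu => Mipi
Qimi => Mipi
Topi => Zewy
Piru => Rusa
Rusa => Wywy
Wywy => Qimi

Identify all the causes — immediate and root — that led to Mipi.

Immediate causes of Mipi: Zede, Qimi, Milu.
Further upstream: Buru, Topi, Naru, Xeho, Piru, Rusa, Wywy, Zewy.

Buru, Milu, Naru, Piru, Qimi, Rusa, Topi, Wywy, Xeho, Zede, Zewy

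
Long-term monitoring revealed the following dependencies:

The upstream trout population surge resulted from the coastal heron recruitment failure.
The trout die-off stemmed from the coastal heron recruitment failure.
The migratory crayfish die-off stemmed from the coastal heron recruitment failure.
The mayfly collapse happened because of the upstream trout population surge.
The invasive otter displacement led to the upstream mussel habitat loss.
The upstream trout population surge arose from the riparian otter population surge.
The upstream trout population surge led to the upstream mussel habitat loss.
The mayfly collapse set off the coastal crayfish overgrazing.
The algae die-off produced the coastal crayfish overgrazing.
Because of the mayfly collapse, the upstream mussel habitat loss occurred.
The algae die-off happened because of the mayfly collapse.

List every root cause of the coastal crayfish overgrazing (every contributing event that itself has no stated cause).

the coastal heron recruitment failure, the riparian otter population surge

Tracing upstream from the coastal crayfish overgrazing: the coastal crayfish overgrazing ← the mayfly collapse ← the upstream trout population surge ← the riparian otter population surge.
A separate upstream branch: the coastal crayfish overgrazing ← the mayfly collapse ← the upstream trout population surge ← the coastal heron recruitment failure.
Each of those chain origins has no stated cause.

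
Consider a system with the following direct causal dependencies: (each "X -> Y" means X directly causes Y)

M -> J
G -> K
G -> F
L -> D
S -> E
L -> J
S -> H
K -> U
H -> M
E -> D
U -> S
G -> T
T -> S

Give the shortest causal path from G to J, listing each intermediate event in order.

G → T → S → H → M → J

G → T
T → S
S → H
H → M
M → J
Length: 5 steps.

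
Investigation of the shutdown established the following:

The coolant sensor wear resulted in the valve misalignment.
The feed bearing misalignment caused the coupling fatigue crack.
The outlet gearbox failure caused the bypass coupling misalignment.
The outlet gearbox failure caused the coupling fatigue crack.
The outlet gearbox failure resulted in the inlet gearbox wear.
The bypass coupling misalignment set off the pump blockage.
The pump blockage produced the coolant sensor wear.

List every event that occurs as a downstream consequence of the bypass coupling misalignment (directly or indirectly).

the coolant sensor wear, the pump blockage, the valve misalignment

Direct effects: the pump blockage.
2 steps out: the coolant sensor wear.
3 steps out: the valve misalignment.
Not reachable from it: the outlet gearbox failure, the inlet gearbox wear, the coupling fatigue crack, the feed bearing misalignment.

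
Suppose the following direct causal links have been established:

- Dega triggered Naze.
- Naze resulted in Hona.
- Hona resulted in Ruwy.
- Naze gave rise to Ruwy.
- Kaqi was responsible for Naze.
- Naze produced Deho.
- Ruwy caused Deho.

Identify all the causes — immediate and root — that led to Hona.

Immediate cause of Hona: Naze.
Further upstream: Dega, Kaqi.

Dega, Kaqi, Naze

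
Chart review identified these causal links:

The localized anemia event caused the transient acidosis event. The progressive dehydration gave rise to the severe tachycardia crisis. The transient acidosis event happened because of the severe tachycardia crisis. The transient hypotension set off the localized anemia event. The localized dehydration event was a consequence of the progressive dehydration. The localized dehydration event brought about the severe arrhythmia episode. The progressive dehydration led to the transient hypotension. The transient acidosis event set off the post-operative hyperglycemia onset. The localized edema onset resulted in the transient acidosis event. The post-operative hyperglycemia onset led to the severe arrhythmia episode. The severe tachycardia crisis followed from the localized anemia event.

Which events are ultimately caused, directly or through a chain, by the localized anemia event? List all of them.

the post-operative hyperglycemia onset, the severe arrhythmia episode, the severe tachycardia crisis, the transient acidosis event

Direct effects: the severe tachycardia crisis, the transient acidosis event.
2 steps out: the post-operative hyperglycemia onset.
3 steps out: the severe arrhythmia episode.
Not reachable from it: the progressive dehydration, the localized dehydration event, the transient hypotension, the localized edema onset.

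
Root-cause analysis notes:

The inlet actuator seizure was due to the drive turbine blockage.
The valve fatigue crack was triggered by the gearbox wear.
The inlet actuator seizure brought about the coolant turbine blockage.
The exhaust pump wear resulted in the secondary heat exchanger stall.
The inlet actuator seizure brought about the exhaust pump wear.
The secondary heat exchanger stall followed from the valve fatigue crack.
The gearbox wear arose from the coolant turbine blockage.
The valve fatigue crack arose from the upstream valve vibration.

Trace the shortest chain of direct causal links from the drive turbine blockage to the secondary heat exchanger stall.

the drive turbine blockage → the inlet actuator seizure
the inlet actuator seizure → the exhaust pump wear
the exhaust pump wear → the secondary heat exchanger stall
Length: 3 steps.

the drive turbine blockage → the inlet actuator seizure → the exhaust pump wear → the secondary heat exchanger stall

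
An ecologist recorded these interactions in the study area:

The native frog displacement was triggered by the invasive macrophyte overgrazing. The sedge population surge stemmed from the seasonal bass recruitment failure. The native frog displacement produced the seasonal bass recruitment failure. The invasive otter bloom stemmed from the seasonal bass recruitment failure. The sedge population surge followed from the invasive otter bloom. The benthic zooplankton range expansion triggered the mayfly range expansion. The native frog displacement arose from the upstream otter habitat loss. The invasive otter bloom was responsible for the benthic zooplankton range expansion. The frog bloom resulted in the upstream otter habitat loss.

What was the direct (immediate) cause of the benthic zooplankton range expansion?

Upstream contributors include the frog bloom, the upstream otter habitat loss, the native frog displacement, the seasonal bass recruitment failure, the invasive macrophyte overgrazing, but only the invasive otter bloom feeds directly into the benthic zooplankton range expansion.

the invasive otter bloom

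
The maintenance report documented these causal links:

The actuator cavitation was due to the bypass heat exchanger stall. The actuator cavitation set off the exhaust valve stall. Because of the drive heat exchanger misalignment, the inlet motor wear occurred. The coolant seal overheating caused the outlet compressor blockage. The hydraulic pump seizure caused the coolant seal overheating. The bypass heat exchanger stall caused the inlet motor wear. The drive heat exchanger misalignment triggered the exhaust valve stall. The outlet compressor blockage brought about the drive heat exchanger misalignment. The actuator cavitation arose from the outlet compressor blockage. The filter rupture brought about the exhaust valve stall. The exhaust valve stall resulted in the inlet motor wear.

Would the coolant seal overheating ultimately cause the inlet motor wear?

Yes

There is a causal chain: the coolant seal overheating → the outlet compressor blockage → the drive heat exchanger misalignment → the inlet motor wear.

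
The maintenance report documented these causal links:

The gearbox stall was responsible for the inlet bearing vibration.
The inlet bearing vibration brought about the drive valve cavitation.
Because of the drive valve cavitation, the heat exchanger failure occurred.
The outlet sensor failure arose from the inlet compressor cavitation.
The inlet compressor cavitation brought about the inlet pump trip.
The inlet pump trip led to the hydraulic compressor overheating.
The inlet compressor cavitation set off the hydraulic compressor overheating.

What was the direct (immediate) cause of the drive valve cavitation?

the inlet bearing vibration

Upstream contributors include the gearbox stall, but only the inlet bearing vibration feeds directly into the drive valve cavitation.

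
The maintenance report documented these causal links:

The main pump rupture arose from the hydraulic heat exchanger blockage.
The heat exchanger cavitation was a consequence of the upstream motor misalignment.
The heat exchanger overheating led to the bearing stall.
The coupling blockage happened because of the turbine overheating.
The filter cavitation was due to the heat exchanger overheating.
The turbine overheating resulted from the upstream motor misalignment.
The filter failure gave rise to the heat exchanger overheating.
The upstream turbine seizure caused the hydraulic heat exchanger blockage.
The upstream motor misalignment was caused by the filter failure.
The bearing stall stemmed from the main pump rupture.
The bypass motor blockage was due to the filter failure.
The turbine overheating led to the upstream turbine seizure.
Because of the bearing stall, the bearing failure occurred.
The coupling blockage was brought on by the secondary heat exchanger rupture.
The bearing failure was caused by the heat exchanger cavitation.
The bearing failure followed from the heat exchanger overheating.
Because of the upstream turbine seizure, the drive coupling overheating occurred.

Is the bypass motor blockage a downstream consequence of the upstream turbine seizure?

No

The upstream turbine seizure leads to the hydraulic heat exchanger blockage, the main pump rupture, the bearing stall, the drive coupling overheating, the bearing failure; the bypass motor blockage is not among them.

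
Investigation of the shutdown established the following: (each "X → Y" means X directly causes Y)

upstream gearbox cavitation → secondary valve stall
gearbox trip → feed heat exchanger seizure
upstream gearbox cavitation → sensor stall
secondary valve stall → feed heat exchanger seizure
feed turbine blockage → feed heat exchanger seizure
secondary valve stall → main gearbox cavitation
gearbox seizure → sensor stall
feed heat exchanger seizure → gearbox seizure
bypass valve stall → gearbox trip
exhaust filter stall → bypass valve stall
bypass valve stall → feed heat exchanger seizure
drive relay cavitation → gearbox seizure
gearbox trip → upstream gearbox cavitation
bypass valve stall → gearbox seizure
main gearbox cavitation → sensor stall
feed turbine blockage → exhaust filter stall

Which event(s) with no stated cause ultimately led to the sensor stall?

Tracing upstream from the sensor stall: the sensor stall ← the gearbox seizure ← the feed heat exchanger seizure ← the feed turbine blockage.
A separate upstream branch: the sensor stall ← the gearbox seizure ← the drive relay cavitation.
Each of those chain origins has no stated cause.

the drive relay cavitation, the feed turbine blockage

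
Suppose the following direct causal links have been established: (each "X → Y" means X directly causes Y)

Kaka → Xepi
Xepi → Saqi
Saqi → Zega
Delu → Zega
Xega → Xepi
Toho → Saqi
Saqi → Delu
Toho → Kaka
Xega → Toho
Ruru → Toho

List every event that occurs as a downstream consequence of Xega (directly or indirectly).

Direct effects: Toho, Xepi.
2 steps out: Kaka, Saqi.
3 steps out: Delu, Zega.
Not reachable from it: Ruru.

Delu, Kaka, Saqi, Toho, Xepi, Zega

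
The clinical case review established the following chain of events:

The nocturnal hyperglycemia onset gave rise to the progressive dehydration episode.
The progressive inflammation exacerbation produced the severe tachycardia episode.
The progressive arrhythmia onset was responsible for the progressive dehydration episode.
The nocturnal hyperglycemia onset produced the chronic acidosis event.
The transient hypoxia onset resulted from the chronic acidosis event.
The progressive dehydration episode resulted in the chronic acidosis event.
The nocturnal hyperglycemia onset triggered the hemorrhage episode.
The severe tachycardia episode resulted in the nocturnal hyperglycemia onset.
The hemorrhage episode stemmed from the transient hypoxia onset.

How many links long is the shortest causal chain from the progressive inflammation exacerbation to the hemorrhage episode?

Shortest chain: the progressive inflammation exacerbation → the severe tachycardia episode → the nocturnal hyperglycemia onset → the hemorrhage episode.

3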